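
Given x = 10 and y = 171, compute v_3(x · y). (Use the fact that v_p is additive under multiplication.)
v_3(1710) = 2

v_p(x) = 0 (factor: 10 = 3^0 · 10); v_p(y) = 2 (factor: 171 = 3^2 · 19). Additivity: v_p(xy) = v_p(x) + v_p(y) = 0 + 2 = 2. (Direct check: xy = 1710 = 3^2 · (190).)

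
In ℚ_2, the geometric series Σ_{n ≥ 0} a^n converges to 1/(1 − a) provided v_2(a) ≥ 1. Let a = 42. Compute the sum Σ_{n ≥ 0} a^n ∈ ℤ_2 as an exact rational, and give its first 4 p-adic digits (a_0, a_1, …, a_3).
Σ a^n = 1/(1 − a) = -1/41;  first 4 digits = (1, 1, 1, 0)

v_2(a) = 1 ≥ 1, so the series converges in ℤ_2 to 1/(1 − a) = 1/(1 − 42) = -1/41. Expand this rational in ℤ_2: compute digits iteratively via d_i = x_i mod 2, x_{i+1} = (x_i − d_i)/2. The first 4 digits are (1, 1, 1, 0).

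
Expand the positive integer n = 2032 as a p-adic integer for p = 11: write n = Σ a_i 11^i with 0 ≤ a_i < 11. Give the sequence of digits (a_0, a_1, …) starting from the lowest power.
(a_0, a_1, …) = (8, 8, 5, 1)

Repeated division by 11 gives the digits low-to-high: 2032 = 8 + 8·11^1 + 5·11^2 + 1·11^3. Digit sequence: (8, 8, 5, 1).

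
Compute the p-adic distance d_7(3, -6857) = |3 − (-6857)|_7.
d_7(3, -6857) = 1/343

Step 1 — x − y = 3 − (-6857) = 6860. Step 2 — v_7(6860) = 3 (factor: 6860 = (7^3 · 20); the sign does not affect v_p). Step 3 — |x − y|_7 = 7^{-3} = 1/343.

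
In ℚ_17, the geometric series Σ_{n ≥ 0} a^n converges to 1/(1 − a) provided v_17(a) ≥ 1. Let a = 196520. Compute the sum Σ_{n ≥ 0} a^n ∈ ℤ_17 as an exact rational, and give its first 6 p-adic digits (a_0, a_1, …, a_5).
Σ a^n = 1/(1 − a) = -1/196519;  first 6 digits = (1, 0, 0, 6, 2, 0)

v_17(a) = 3 ≥ 1, so the series converges in ℤ_17 to 1/(1 − a) = 1/(1 − 196520) = -1/196519. Expand this rational in ℤ_17: compute digits iteratively via d_i = x_i mod 17, x_{i+1} = (x_i − d_i)/17. The first 6 digits are (1, 0, 0, 6, 2, 0).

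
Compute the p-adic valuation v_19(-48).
v_19(-48) = 0

v_19(n) is the largest exponent k such that 19^k divides n. Factor out: -48 = -19^0 · 48. (Sign doesn't affect v_p.) So v_19(-48) = 0.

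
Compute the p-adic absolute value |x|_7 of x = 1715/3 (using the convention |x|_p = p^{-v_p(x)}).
|1715/3|_7 = 1/343

Step 1 — compute v_7(x) by factoring powers of 7 out of the numerator and denominator: v_7(1715/3) = 3. Step 2 — apply |x|_p = p^{-v_p(x)} = 7^{-3} = 1/343.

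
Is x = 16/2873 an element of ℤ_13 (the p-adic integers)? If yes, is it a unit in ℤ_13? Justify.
x ∉ ℤ_13 (v_13(x) = -2 < 0)

ℤ_13 = {x ∈ ℚ_13 : v_13(x) ≥ 0} and ℤ_13^× = {x ∈ ℤ_13 : v_13(x) = 0}. Here v_13(16/2873) = v_13(num) − v_13(den) = -2; compare against these criteria.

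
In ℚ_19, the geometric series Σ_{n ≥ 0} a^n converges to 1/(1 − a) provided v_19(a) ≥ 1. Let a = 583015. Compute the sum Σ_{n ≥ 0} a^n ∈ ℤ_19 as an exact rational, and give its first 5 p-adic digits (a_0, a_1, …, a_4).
Σ a^n = 1/(1 − a) = -1/583014;  first 5 digits = (1, 0, 0, 9, 4)

v_19(a) = 3 ≥ 1, so the series converges in ℤ_19 to 1/(1 − a) = 1/(1 − 583015) = -1/583014. Expand this rational in ℤ_19: compute digits iteratively via d_i = x_i mod 19, x_{i+1} = (x_i − d_i)/19. The first 5 digits are (1, 0, 0, 9, 4).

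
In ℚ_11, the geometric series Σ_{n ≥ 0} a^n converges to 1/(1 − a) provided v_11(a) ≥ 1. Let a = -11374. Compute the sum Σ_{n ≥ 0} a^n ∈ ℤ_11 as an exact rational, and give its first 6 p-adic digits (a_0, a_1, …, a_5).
Σ a^n = 1/(1 − a) = 1/11375;  first 6 digits = (1, 0, 5, 2, 2, 0)

v_11(a) = 2 ≥ 1, so the series converges in ℤ_11 to 1/(1 − a) = 1/(1 − (-11374)) = 1/11375. Expand this rational in ℤ_11: compute digits iteratively via d_i = x_i mod 11, x_{i+1} = (x_i − d_i)/11. The first 6 digits are (1, 0, 5, 2, 2, 0).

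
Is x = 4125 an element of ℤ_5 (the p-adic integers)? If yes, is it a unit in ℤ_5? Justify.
x ∈ ℤ_5 but not a unit; v_5(x) = 3 > 0

ℤ_5 = {x ∈ ℚ_5 : v_5(x) ≥ 0} and ℤ_5^× = {x ∈ ℤ_5 : v_5(x) = 0}. Here v_5(4125) = v_5(num) − v_5(den) = 3; compare against these criteria.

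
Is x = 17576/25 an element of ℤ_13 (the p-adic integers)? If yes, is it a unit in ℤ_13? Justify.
x ∈ ℤ_13 but not a unit; v_13(x) = 3 > 0

ℤ_13 = {x ∈ ℚ_13 : v_13(x) ≥ 0} and ℤ_13^× = {x ∈ ℤ_13 : v_13(x) = 0}. Here v_13(17576/25) = v_13(num) − v_13(den) = 3; compare against these criteria.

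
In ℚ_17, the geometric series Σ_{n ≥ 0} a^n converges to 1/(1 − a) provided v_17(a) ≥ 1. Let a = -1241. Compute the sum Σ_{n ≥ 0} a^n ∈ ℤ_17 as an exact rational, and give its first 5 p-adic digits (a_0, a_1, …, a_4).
Σ a^n = 1/(1 − a) = 1/1242;  first 5 digits = (1, 12, 3, 1, 13)

v_17(a) = 1 ≥ 1, so the series converges in ℤ_17 to 1/(1 − a) = 1/(1 − (-1241)) = 1/1242. Expand this rational in ℤ_17: compute digits iteratively via d_i = x_i mod 17, x_{i+1} = (x_i − d_i)/17. The first 5 digits are (1, 12, 3, 1, 13).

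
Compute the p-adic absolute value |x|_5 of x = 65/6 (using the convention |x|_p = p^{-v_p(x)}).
|65/6|_5 = 1/5

Step 1 — compute v_5(x) by factoring powers of 5 out of the numerator and denominator: v_5(65/6) = 1. Step 2 — apply |x|_p = p^{-v_p(x)} = 5^{-1} = 1/5.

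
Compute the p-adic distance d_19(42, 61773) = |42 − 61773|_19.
d_19(42, 61773) = 1/6859

Step 1 — x − y = 42 − 61773 = -61731. Step 2 — v_19(-61731) = 3 (factor: -61731 = −(19^3 · 9); the sign does not affect v_p). Step 3 — |x − y|_19 = 19^{-3} = 1/6859.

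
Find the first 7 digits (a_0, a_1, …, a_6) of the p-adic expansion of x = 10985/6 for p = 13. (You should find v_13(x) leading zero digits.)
(a_0, …, a_6) = (0, 0, 0, 3, 2, 2, 2)

v_13(10985/6) = 3, so a_0 = ... = a_2 = 0. Factor out: x = 13^3 · u with u = 5/6 a unit in ℤ_13. Expand u iteratively via a_{v+i} = u_i mod 13, u_{i+1} = (u_i − a_{v+i})/13:
  u_0 = 5/6;  a_3 = 3;  u_1 = (u_0 − 3)/13 = -1/6
  u_1 = -1/6;  a_4 = 2;  u_2 = (u_1 − 2)/13 = -1/6
  u_2 = -1/6;  a_5 = 2;  u_3 = (u_2 − 2)/13 = -1/6
  u_3 = -1/6;  a_6 = 2;  u_4 = (u_3 − 2)/13 = -1/6
Digits: (0, 0, 0, 3, 2, 2, 2).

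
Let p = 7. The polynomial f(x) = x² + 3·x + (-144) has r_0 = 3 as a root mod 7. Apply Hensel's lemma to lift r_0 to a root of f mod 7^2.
r_1 = 17 (mod 49)

Hensel: r_{i+1} = r_i − f(r_i)·(f′(r_i))^{-1} mod 7^{i+2}, f′(x) = 2x + 3. Iterate:
  r_0 = 3 (mod 7)
  r_1 = 17 (mod 49)
Final: r = 17 satisfies f(r) ≡ 0 mod 7^2.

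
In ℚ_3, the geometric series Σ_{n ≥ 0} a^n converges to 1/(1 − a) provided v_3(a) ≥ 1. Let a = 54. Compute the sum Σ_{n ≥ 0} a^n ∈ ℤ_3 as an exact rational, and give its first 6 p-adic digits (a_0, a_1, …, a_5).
Σ a^n = 1/(1 − a) = -1/53;  first 6 digits = (1, 0, 0, 2, 0, 0)

v_3(a) = 3 ≥ 1, so the series converges in ℤ_3 to 1/(1 − a) = 1/(1 − 54) = -1/53. Expand this rational in ℤ_3: compute digits iteratively via d_i = x_i mod 3, x_{i+1} = (x_i − d_i)/3. The first 6 digits are (1, 0, 0, 2, 0, 0).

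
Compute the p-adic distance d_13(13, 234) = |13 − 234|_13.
d_13(13, 234) = 1/13

Step 1 — x − y = 13 − 234 = -221. Step 2 — v_13(-221) = 1 (factor: -221 = −(13^1 · 17); the sign does not affect v_p). Step 3 — |x − y|_13 = 13^{-1} = 1/13.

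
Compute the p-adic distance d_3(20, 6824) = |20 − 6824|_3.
d_3(20, 6824) = 1/243

Step 1 — x − y = 20 − 6824 = -6804. Step 2 — v_3(-6804) = 5 (factor: -6804 = −(3^5 · 28); the sign does not affect v_p). Step 3 — |x − y|_3 = 3^{-5} = 1/243.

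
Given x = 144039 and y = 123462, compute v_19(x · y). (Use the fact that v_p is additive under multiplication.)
v_19(17783343018) = 6

v_p(x) = 3 (factor: 144039 = 19^3 · 21); v_p(y) = 3 (factor: 123462 = 19^3 · 18). Additivity: v_p(xy) = v_p(x) + v_p(y) = 3 + 3 = 6. (Direct check: xy = 17783343018 = 19^6 · (378).)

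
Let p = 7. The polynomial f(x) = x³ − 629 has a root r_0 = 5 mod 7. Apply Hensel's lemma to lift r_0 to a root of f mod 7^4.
r_3 = 2252 (mod 2401)

Hensel: r_{i+1} = r_i − f(r_i)/f′(r_i) mod 7^{i+2}, where f′(x) = 3x². Iterate:
  r_0 = 5 (mod 7)
  r_1 = 47 (mod 49)
  r_2 = 194 (mod 343)
  r_3 = 2252 (mod 2401)
Final: r = 2252 with f(r) ≡ 0 mod 7^4.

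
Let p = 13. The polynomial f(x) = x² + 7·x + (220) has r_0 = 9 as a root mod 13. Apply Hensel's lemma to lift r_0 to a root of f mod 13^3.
r_2 = 1725 (mod 2197)

Hensel: r_{i+1} = r_i − f(r_i)·(f′(r_i))^{-1} mod 13^{i+2}, f′(x) = 2x + 7. Iterate:
  r_0 = 9 (mod 13)
  r_1 = 35 (mod 169)
  r_2 = 1725 (mod 2197)
Final: r = 1725 satisfies f(r) ≡ 0 mod 13^3.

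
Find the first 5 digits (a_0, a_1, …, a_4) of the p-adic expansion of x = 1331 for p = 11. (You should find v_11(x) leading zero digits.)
(a_0, …, a_4) = (0, 0, 0, 1, 0)

v_11(1331) = 3, so a_0 = ... = a_2 = 0. Factor out: x = 11^3 · u with u = 1 a unit in ℤ_11. Expand u iteratively via a_{v+i} = u_i mod 11, u_{i+1} = (u_i − a_{v+i})/11:
  u_0 = 1;  a_3 = 1;  u_1 = (u_0 − 1)/11 = 0
  u_1 = 0;  a_4 = 0;  u_2 = (u_1 − 0)/11 = 0
Digits: (0, 0, 0, 1, 0).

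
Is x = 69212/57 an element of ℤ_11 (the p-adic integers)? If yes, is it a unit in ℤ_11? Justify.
x ∈ ℤ_11 but not a unit; v_11(x) = 3 > 0

ℤ_11 = {x ∈ ℚ_11 : v_11(x) ≥ 0} and ℤ_11^× = {x ∈ ℤ_11 : v_11(x) = 0}. Here v_11(69212/57) = v_11(num) − v_11(den) = 3; compare against these criteria.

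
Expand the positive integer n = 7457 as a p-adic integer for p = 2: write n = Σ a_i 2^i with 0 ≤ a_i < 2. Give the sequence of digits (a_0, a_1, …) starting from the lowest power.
(a_0, a_1, …) = (1, 0, 0, 0, 0, 1, 0, 0, 1, 0, 1, 1, 1)

Repeated division by 2 gives the digits low-to-high: 7457 = 1 + 1·2^5 + 1·2^8 + 1·2^10 + 1·2^11 + 1·2^12. Digit sequence: (1, 0, 0, 0, 0, 1, 0, 0, 1, 0, 1, 1, 1).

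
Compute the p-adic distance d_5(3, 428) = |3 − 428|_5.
d_5(3, 428) = 1/25

Step 1 — x − y = 3 − 428 = -425. Step 2 — v_5(-425) = 2 (factor: -425 = −(5^2 · 17); the sign does not affect v_p). Step 3 — |x − y|_5 = 5^{-2} = 1/25.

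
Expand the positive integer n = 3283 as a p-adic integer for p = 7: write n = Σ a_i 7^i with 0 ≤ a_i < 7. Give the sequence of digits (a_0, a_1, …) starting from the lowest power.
(a_0, a_1, …) = (0, 0, 4, 2, 1)

Repeated division by 7 gives the digits low-to-high: 3283 = 4·7^2 + 2·7^3 + 1·7^4. Digit sequence: (0, 0, 4, 2, 1).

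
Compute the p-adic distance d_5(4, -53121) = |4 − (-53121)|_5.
d_5(4, -53121) = 1/3125

Step 1 — x − y = 4 − (-53121) = 53125. Step 2 — v_5(53125) = 5 (factor: 53125 = (5^5 · 17); the sign does not affect v_p). Step 3 — |x − y|_5 = 5^{-5} = 1/3125.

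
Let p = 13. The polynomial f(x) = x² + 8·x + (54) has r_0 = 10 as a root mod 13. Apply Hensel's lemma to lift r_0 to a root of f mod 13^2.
r_1 = 62 (mod 169)

Hensel: r_{i+1} = r_i − f(r_i)·(f′(r_i))^{-1} mod 13^{i+2}, f′(x) = 2x + 8. Iterate:
  r_0 = 10 (mod 13)
  r_1 = 62 (mod 169)
Final: r = 62 satisfies f(r) ≡ 0 mod 13^2.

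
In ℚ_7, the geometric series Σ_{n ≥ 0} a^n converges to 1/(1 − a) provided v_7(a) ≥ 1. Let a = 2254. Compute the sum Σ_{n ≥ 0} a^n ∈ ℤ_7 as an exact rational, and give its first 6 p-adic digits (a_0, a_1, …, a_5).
Σ a^n = 1/(1 − a) = -1/2253;  first 6 digits = (1, 0, 4, 6, 2, 1)

v_7(a) = 2 ≥ 1, so the series converges in ℤ_7 to 1/(1 − a) = 1/(1 − 2254) = -1/2253. Expand this rational in ℤ_7: compute digits iteratively via d_i = x_i mod 7, x_{i+1} = (x_i − d_i)/7. The first 6 digits are (1, 0, 4, 6, 2, 1).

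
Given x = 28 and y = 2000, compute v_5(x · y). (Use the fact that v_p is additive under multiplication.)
v_5(56000) = 3

v_p(x) = 0 (factor: 28 = 5^0 · 28); v_p(y) = 3 (factor: 2000 = 5^3 · 16). Additivity: v_p(xy) = v_p(x) + v_p(y) = 0 + 3 = 3. (Direct check: xy = 56000 = 5^3 · (448).)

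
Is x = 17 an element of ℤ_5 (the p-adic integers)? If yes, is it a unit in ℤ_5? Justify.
x ∈ ℤ_5^× (unit); v_5(x) = 0

ℤ_5 = {x ∈ ℚ_5 : v_5(x) ≥ 0} and ℤ_5^× = {x ∈ ℤ_5 : v_5(x) = 0}. Here v_5(17) = v_5(num) − v_5(den) = 0; compare against these criteria.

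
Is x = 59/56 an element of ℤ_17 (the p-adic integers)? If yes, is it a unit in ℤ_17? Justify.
x ∈ ℤ_17^× (unit); v_17(x) = 0

ℤ_17 = {x ∈ ℚ_17 : v_17(x) ≥ 0} and ℤ_17^× = {x ∈ ℤ_17 : v_17(x) = 0}. Here v_17(59/56) = v_17(num) − v_17(den) = 0; compare against these criteria.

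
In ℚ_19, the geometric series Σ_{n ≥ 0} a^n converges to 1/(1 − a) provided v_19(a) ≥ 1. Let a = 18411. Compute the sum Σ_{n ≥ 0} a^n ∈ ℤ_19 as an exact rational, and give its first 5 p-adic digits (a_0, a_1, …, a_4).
Σ a^n = 1/(1 − a) = -1/18410;  first 5 digits = (1, 0, 13, 2, 17)

v_19(a) = 2 ≥ 1, so the series converges in ℤ_19 to 1/(1 − a) = 1/(1 − 18411) = -1/18410. Expand this rational in ℤ_19: compute digits iteratively via d_i = x_i mod 19, x_{i+1} = (x_i − d_i)/19. The first 5 digits are (1, 0, 13, 2, 17).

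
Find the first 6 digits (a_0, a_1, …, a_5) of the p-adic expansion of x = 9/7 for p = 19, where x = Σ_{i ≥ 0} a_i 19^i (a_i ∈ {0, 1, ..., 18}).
(a_0, …, a_5) = (4, 8, 5, 16, 10, 13)

v_19(9/7) = 0 (numerator and denominator both coprime to 19), so x ∈ ℤ_19^×. Compute digits iteratively via a_i = x_i mod 19, x_{i+1} = (x_i − a_i)/19, with x_0 = x:
  x_0 = 9/7;  a_0 = 4;  x_1 = (x_0 − 4)/19 = -1/7
  x_1 = -1/7;  a_1 = 8;  x_2 = (x_1 − 8)/19 = -3/7
  x_2 = -3/7;  a_2 = 5;  x_3 = (x_2 − 5)/19 = -2/7
  x_3 = -2/7;  a_3 = 16;  x_4 = (x_3 − 16)/19 = -6/7
  x_4 = -6/7;  a_4 = 10;  x_5 = (x_4 − 10)/19 = -4/7
  x_5 = -4/7;  a_5 = 13;  x_6 = (x_5 − 13)/19 = -5/7
Digits: (4, 8, 5, 16, 10, 13).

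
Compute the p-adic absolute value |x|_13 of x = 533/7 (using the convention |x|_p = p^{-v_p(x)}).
|533/7|_13 = 1/13

Step 1 — compute v_13(x) by factoring powers of 13 out of the numerator and denominator: v_13(533/7) = 1. Step 2 — apply |x|_p = p^{-v_p(x)} = 13^{-1} = 1/13.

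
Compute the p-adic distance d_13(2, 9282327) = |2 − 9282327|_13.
d_13(2, 9282327) = 1/371293

Step 1 — x − y = 2 − 9282327 = -9282325. Step 2 — v_13(-9282325) = 5 (factor: -9282325 = −(13^5 · 25); the sign does not affect v_p). Step 3 — |x − y|_13 = 13^{-5} = 1/371293.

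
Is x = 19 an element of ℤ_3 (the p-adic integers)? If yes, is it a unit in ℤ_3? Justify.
x ∈ ℤ_3^× (unit); v_3(x) = 0

ℤ_3 = {x ∈ ℚ_3 : v_3(x) ≥ 0} and ℤ_3^× = {x ∈ ℤ_3 : v_3(x) = 0}. Here v_3(19) = v_3(num) − v_3(den) = 0; compare against these criteria.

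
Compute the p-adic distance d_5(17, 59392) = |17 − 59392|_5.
d_5(17, 59392) = 1/3125

Step 1 — x − y = 17 − 59392 = -59375. Step 2 — v_5(-59375) = 5 (factor: -59375 = −(5^5 · 19); the sign does not affect v_p). Step 3 — |x − y|_5 = 5^{-5} = 1/3125.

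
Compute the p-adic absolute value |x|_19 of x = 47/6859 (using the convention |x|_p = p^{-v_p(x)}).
|47/6859|_19 = 6859

Step 1 — compute v_19(x) by factoring powers of 19 out of the numerator and denominator: v_19(47/6859) = -3. Step 2 — apply |x|_p = p^{-v_p(x)} = 19^{3} = 6859.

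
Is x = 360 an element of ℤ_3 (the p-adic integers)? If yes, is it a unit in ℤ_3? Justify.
x ∈ ℤ_3 but not a unit; v_3(x) = 2 > 0

ℤ_3 = {x ∈ ℚ_3 : v_3(x) ≥ 0} and ℤ_3^× = {x ∈ ℤ_3 : v_3(x) = 0}. Here v_3(360) = v_3(num) − v_3(den) = 2; compare against these criteria.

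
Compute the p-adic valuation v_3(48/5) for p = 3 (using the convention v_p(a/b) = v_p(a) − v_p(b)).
v_3(48/5) = 1

Factor powers of 3 from the numerator and denominator of the reduced fraction: 48 = 3^1 · 16 and 5 = 3^0 · 5. Apply v_p(a/b) = v_p(a) − v_p(b): v_3(48/5) = 1 − 0 = 1.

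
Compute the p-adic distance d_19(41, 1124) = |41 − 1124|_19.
d_19(41, 1124) = 1/361

Step 1 — x − y = 41 − 1124 = -1083. Step 2 — v_19(-1083) = 2 (factor: -1083 = −(19^2 · 3); the sign does not affect v_p). Step 3 — |x − y|_19 = 19^{-2} = 1/361.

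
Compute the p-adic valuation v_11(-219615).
v_11(-219615) = 4

v_11(n) is the largest exponent k such that 11^k divides n. Factor out: -219615 = -11^4 · 15. (Sign doesn't affect v_p.) So v_11(-219615) = 4.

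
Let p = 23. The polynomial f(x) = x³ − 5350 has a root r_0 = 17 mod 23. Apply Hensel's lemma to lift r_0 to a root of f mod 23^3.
r_2 = 6756 (mod 12167)

Hensel: r_{i+1} = r_i − f(r_i)/f′(r_i) mod 23^{i+2}, where f′(x) = 3x². Iterate:
  r_0 = 17 (mod 23)
  r_1 = 408 (mod 529)
  r_2 = 6756 (mod 12167)
Final: r = 6756 with f(r) ≡ 0 mod 23^3.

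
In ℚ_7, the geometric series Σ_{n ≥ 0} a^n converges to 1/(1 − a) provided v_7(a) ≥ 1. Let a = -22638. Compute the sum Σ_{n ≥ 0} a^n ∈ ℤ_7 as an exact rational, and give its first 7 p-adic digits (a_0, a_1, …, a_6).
Σ a^n = 1/(1 − a) = 1/22639;  first 7 digits = (1, 0, 0, 4, 4, 5, 1)

v_7(a) = 3 ≥ 1, so the series converges in ℤ_7 to 1/(1 − a) = 1/(1 − (-22638)) = 1/22639. Expand this rational in ℤ_7: compute digits iteratively via d_i = x_i mod 7, x_{i+1} = (x_i − d_i)/7. The first 7 digits are (1, 0, 0, 4, 4, 5, 1).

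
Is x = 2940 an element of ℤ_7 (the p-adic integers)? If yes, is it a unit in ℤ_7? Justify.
x ∈ ℤ_7 but not a unit; v_7(x) = 2 > 0

ℤ_7 = {x ∈ ℚ_7 : v_7(x) ≥ 0} and ℤ_7^× = {x ∈ ℤ_7 : v_7(x) = 0}. Here v_7(2940) = v_7(num) − v_7(den) = 2; compare against these criteria.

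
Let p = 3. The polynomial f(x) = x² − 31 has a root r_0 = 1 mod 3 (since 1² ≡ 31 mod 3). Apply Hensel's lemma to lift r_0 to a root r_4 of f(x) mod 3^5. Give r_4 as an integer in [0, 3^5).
r_4 = 52 (mod 243)

Hensel's recurrence: r_{i+1} = r_i − f(r_i)·(f′(r_i))^{-1} mod 3^{i+2}, with f′(x) = 2x. Iterate:
  r_0 = 1 (mod 3)
  r_1 = 7 (mod 9)
  r_2 = 25 (mod 27)
  r_3 = 52 (mod 81)
  r_4 = 52 (mod 243)
Final: r_4 = 52, and one checks f(r_4) ≡ 0 mod 3^5.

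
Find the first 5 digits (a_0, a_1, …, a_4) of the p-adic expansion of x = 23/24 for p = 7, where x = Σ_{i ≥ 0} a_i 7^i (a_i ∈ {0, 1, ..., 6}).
(a_0, …, a_4) = (3, 0, 2, 0, 2)

v_7(23/24) = 0 (numerator and denominator both coprime to 7), so x ∈ ℤ_7^×. Compute digits iteratively via a_i = x_i mod 7, x_{i+1} = (x_i − a_i)/7, with x_0 = x:
  x_0 = 23/24;  a_0 = 3;  x_1 = (x_0 − 3)/7 = -7/24
  x_1 = -7/24;  a_1 = 0;  x_2 = (x_1 − 0)/7 = -1/24
  x_2 = -1/24;  a_2 = 2;  x_3 = (x_2 − 2)/7 = -7/24
  x_3 = -7/24;  a_3 = 0;  x_4 = (x_3 − 0)/7 = -1/24
  x_4 = -1/24;  a_4 = 2;  x_5 = (x_4 − 2)/7 = -7/24
Digits: (3, 0, 2, 0, 2).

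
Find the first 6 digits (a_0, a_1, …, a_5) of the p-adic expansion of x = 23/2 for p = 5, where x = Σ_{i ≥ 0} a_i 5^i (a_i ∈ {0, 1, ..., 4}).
(a_0, …, a_5) = (4, 4, 2, 2, 2, 2)

v_5(23/2) = 0 (numerator and denominator both coprime to 5), so x ∈ ℤ_5^×. Compute digits iteratively via a_i = x_i mod 5, x_{i+1} = (x_i − a_i)/5, with x_0 = x:
  x_0 = 23/2;  a_0 = 4;  x_1 = (x_0 − 4)/5 = 3/2
  x_1 = 3/2;  a_1 = 4;  x_2 = (x_1 − 4)/5 = -1/2
  x_2 = -1/2;  a_2 = 2;  x_3 = (x_2 − 2)/5 = -1/2
  x_3 = -1/2;  a_3 = 2;  x_4 = (x_3 − 2)/5 = -1/2
  x_4 = -1/2;  a_4 = 2;  x_5 = (x_4 − 2)/5 = -1/2
  x_5 = -1/2;  a_5 = 2;  x_6 = (x_5 − 2)/5 = -1/2
Digits: (4, 4, 2, 2, 2, 2).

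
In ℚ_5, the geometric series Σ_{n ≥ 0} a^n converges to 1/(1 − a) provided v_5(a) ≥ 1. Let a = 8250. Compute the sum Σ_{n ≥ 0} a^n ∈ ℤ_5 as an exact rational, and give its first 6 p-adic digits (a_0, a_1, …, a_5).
Σ a^n = 1/(1 − a) = -1/8249;  first 6 digits = (1, 0, 0, 1, 3, 2)

v_5(a) = 3 ≥ 1, so the series converges in ℤ_5 to 1/(1 − a) = 1/(1 − 8250) = -1/8249. Expand this rational in ℤ_5: compute digits iteratively via d_i = x_i mod 5, x_{i+1} = (x_i − d_i)/5. The first 6 digits are (1, 0, 0, 1, 3, 2).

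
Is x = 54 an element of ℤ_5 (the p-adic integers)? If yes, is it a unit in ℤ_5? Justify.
x ∈ ℤ_5^× (unit); v_5(x) = 0

ℤ_5 = {x ∈ ℚ_5 : v_5(x) ≥ 0} and ℤ_5^× = {x ∈ ℤ_5 : v_5(x) = 0}. Here v_5(54) = v_5(num) − v_5(den) = 0; compare against these criteria.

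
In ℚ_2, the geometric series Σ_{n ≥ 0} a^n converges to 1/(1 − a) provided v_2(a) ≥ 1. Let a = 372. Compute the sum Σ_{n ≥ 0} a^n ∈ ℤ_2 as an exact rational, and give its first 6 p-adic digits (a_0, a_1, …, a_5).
Σ a^n = 1/(1 − a) = -1/371;  first 6 digits = (1, 0, 1, 0, 0, 0)

v_2(a) = 2 ≥ 1, so the series converges in ℤ_2 to 1/(1 − a) = 1/(1 − 372) = -1/371. Expand this rational in ℤ_2: compute digits iteratively via d_i = x_i mod 2, x_{i+1} = (x_i − d_i)/2. The first 6 digits are (1, 0, 1, 0, 0, 0).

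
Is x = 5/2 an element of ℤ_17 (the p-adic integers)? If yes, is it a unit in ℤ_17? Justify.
x ∈ ℤ_17^× (unit); v_17(x) = 0

ℤ_17 = {x ∈ ℚ_17 : v_17(x) ≥ 0} and ℤ_17^× = {x ∈ ℤ_17 : v_17(x) = 0}. Here v_17(5/2) = v_17(num) − v_17(den) = 0; compare against these criteria.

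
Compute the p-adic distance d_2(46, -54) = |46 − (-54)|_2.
d_2(46, -54) = 1/4

Step 1 — x − y = 46 − (-54) = 100. Step 2 — v_2(100) = 2 (factor: 100 = (2^2 · 25); the sign does not affect v_p). Step 3 — |x − y|_2 = 2^{-2} = 1/4.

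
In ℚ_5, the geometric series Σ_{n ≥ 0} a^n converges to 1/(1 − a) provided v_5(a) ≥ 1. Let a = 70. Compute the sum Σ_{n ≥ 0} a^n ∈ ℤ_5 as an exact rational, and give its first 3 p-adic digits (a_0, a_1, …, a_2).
Σ a^n = 1/(1 − a) = -1/69;  first 3 digits = (1, 4, 3)

v_5(a) = 1 ≥ 1, so the series converges in ℤ_5 to 1/(1 − a) = 1/(1 − 70) = -1/69. Expand this rational in ℤ_5: compute digits iteratively via d_i = x_i mod 5, x_{i+1} = (x_i − d_i)/5. The first 3 digits are (1, 4, 3).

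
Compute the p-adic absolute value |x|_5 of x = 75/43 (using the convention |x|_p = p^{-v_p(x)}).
|75/43|_5 = 1/25

Step 1 — compute v_5(x) by factoring powers of 5 out of the numerator and denominator: v_5(75/43) = 2. Step 2 — apply |x|_p = p^{-v_p(x)} = 5^{-2} = 1/25.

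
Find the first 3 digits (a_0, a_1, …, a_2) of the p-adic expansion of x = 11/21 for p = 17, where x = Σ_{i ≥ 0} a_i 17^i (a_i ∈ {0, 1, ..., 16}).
(a_0, …, a_2) = (7, 15, 8)

v_17(11/21) = 0 (numerator and denominator both coprime to 17), so x ∈ ℤ_17^×. Compute digits iteratively via a_i = x_i mod 17, x_{i+1} = (x_i − a_i)/17, with x_0 = x:
  x_0 = 11/21;  a_0 = 7;  x_1 = (x_0 − 7)/17 = -8/21
  x_1 = -8/21;  a_1 = 15;  x_2 = (x_1 − 15)/17 = -19/21
  x_2 = -19/21;  a_2 = 8;  x_3 = (x_2 − 8)/17 = -11/21
Digits: (7, 15, 8).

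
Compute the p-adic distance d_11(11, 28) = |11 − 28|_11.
d_11(11, 28) = 1

Step 1 — x − y = 11 − 28 = -17. Step 2 — v_11(-17) = 0 (factor: -17 = −(11^0 · 17); the sign does not affect v_p). Step 3 — |x − y|_11 = 11^{0} = 1.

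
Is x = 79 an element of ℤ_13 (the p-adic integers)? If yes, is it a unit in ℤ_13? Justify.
x ∈ ℤ_13^× (unit); v_13(x) = 0

ℤ_13 = {x ∈ ℚ_13 : v_13(x) ≥ 0} and ℤ_13^× = {x ∈ ℤ_13 : v_13(x) = 0}. Here v_13(79) = v_13(num) − v_13(den) = 0; compare against these criteria.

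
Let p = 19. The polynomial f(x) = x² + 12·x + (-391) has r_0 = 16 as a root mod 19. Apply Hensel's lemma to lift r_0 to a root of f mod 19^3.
r_2 = 909 (mod 6859)

Hensel: r_{i+1} = r_i − f(r_i)·(f′(r_i))^{-1} mod 19^{i+2}, f′(x) = 2x + 12. Iterate:
  r_0 = 16 (mod 19)
  r_1 = 187 (mod 361)
  r_2 = 909 (mod 6859)
Final: r = 909 satisfies f(r) ≡ 0 mod 19^3.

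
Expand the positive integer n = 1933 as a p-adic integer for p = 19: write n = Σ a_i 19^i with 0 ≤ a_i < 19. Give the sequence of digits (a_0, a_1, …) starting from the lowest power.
(a_0, a_1, …) = (14, 6, 5)

Repeated division by 19 gives the digits low-to-high: 1933 = 14 + 6·19^1 + 5·19^2. Digit sequence: (14, 6, 5).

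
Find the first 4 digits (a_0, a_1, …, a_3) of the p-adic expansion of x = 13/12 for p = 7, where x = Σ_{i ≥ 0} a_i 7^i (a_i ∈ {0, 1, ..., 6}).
(a_0, …, a_3) = (4, 6, 2, 6)

v_7(13/12) = 0 (numerator and denominator both coprime to 7), so x ∈ ℤ_7^×. Compute digits iteratively via a_i = x_i mod 7, x_{i+1} = (x_i − a_i)/7, with x_0 = x:
  x_0 = 13/12;  a_0 = 4;  x_1 = (x_0 − 4)/7 = -5/12
  x_1 = -5/12;  a_1 = 6;  x_2 = (x_1 − 6)/7 = -11/12
  x_2 = -11/12;  a_2 = 2;  x_3 = (x_2 − 2)/7 = -5/12
  x_3 = -5/12;  a_3 = 6;  x_4 = (x_3 − 6)/7 = -11/12
Digits: (4, 6, 2, 6).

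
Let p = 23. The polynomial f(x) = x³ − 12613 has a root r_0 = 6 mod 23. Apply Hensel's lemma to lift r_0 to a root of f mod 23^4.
r_3 = 174392 (mod 279841)

Hensel: r_{i+1} = r_i − f(r_i)/f′(r_i) mod 23^{i+2}, where f′(x) = 3x². Iterate:
  r_0 = 6 (mod 23)
  r_1 = 351 (mod 529)
  r_2 = 4054 (mod 12167)
  r_3 = 174392 (mod 279841)
Final: r = 174392 with f(r) ≡ 0 mod 23^4.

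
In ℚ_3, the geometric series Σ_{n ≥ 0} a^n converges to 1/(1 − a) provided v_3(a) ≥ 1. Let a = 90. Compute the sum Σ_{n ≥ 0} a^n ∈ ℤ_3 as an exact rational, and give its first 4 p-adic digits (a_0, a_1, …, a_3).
Σ a^n = 1/(1 − a) = -1/89;  first 4 digits = (1, 0, 1, 0)

v_3(a) = 2 ≥ 1, so the series converges in ℤ_3 to 1/(1 − a) = 1/(1 − 90) = -1/89. Expand this rational in ℤ_3: compute digits iteratively via d_i = x_i mod 3, x_{i+1} = (x_i − d_i)/3. The first 4 digits are (1, 0, 1, 0).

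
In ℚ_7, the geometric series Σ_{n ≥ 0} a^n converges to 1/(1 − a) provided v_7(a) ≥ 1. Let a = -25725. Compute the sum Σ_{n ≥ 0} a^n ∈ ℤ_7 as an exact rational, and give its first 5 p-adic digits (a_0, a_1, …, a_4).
Σ a^n = 1/(1 − a) = 1/25726;  first 5 digits = (1, 0, 0, 2, 3)

v_7(a) = 3 ≥ 1, so the series converges in ℤ_7 to 1/(1 − a) = 1/(1 − (-25725)) = 1/25726. Expand this rational in ℤ_7: compute digits iteratively via d_i = x_i mod 7, x_{i+1} = (x_i − d_i)/7. The first 5 digits are (1, 0, 0, 2, 3).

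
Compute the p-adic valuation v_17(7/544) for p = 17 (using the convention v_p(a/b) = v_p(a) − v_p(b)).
v_17(7/544) = -1

Factor powers of 17 from the numerator and denominator of the reduced fraction: 7 = 17^0 · 7 and 544 = 17^1 · 32. Apply v_p(a/b) = v_p(a) − v_p(b): v_17(7/544) = 0 − 1 = -1.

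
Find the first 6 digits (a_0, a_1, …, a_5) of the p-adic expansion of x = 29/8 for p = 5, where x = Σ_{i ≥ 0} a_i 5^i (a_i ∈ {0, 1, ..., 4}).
(a_0, …, a_5) = (3, 2, 4, 1, 4, 1)

v_5(29/8) = 0 (numerator and denominator both coprime to 5), so x ∈ ℤ_5^×. Compute digits iteratively via a_i = x_i mod 5, x_{i+1} = (x_i − a_i)/5, with x_0 = x:
  x_0 = 29/8;  a_0 = 3;  x_1 = (x_0 − 3)/5 = 1/8
  x_1 = 1/8;  a_1 = 2;  x_2 = (x_1 − 2)/5 = -3/8
  x_2 = -3/8;  a_2 = 4;  x_3 = (x_2 − 4)/5 = -7/8
  x_3 = -7/8;  a_3 = 1;  x_4 = (x_3 − 1)/5 = -3/8
  x_4 = -3/8;  a_4 = 4;  x_5 = (x_4 − 4)/5 = -7/8
  x_5 = -7/8;  a_5 = 1;  x_6 = (x_5 − 1)/5 = -3/8
Digits: (3, 2, 4, 1, 4, 1).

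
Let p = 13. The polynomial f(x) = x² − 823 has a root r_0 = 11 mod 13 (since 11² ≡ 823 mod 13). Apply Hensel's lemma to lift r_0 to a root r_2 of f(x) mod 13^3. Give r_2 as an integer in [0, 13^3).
r_2 = 765 (mod 2197)

Hensel's recurrence: r_{i+1} = r_i − f(r_i)·(f′(r_i))^{-1} mod 13^{i+2}, with f′(x) = 2x. Iterate:
  r_0 = 11 (mod 13)
  r_1 = 89 (mod 169)
  r_2 = 765 (mod 2197)
Final: r_2 = 765, and one checks f(r_2) ≡ 0 mod 13^3.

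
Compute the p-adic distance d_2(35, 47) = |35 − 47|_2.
d_2(35, 47) = 1/4

Step 1 — x − y = 35 − 47 = -12. Step 2 — v_2(-12) = 2 (factor: -12 = −(2^2 · 3); the sign does not affect v_p). Step 3 — |x − y|_2 = 2^{-2} = 1/4.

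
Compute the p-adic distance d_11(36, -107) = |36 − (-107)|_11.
d_11(36, -107) = 1/11

Step 1 — x − y = 36 − (-107) = 143. Step 2 — v_11(143) = 1 (factor: 143 = (11^1 · 13); the sign does not affect v_p). Step 3 — |x − y|_11 = 11^{-1} = 1/11.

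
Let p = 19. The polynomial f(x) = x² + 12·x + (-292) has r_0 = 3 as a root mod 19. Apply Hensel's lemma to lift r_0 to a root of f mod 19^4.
r_3 = 21777 (mod 130321)

Hensel: r_{i+1} = r_i − f(r_i)·(f′(r_i))^{-1} mod 19^{i+2}, f′(x) = 2x + 12. Iterate:
  r_0 = 3 (mod 19)
  r_1 = 117 (mod 361)
  r_2 = 1200 (mod 6859)
  r_3 = 21777 (mod 130321)
Final: r = 21777 satisfies f(r) ≡ 0 mod 19^4.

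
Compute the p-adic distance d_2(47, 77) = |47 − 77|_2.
d_2(47, 77) = 1/2

Step 1 — x − y = 47 − 77 = -30. Step 2 — v_2(-30) = 1 (factor: -30 = −(2^1 · 15); the sign does not affect v_p). Step 3 — |x − y|_2 = 2^{-1} = 1/2.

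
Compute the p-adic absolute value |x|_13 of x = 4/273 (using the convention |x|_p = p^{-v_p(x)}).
|4/273|_13 = 13

Step 1 — compute v_13(x) by factoring powers of 13 out of the numerator and denominator: v_13(4/273) = -1. Step 2 — apply |x|_p = p^{-v_p(x)} = 13^{1} = 13.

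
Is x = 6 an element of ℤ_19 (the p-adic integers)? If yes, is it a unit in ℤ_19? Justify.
x ∈ ℤ_19^× (unit); v_19(x) = 0

ℤ_19 = {x ∈ ℚ_19 : v_19(x) ≥ 0} and ℤ_19^× = {x ∈ ℤ_19 : v_19(x) = 0}. Here v_19(6) = v_19(num) − v_19(den) = 0; compare against these criteria.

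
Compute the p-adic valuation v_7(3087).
v_7(3087) = 3

v_7(n) is the largest exponent k such that 7^k divides n. Factor out: 3087 = 7^3 · 9. (Sign doesn't affect v_p.) So v_7(3087) = 3.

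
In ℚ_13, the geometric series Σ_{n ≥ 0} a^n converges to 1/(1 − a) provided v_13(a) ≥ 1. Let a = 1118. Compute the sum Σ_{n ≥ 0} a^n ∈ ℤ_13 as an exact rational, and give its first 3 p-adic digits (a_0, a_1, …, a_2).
Σ a^n = 1/(1 − a) = -1/1117;  first 3 digits = (1, 8, 5)

v_13(a) = 1 ≥ 1, so the series converges in ℤ_13 to 1/(1 − a) = 1/(1 − 1118) = -1/1117. Expand this rational in ℤ_13: compute digits iteratively via d_i = x_i mod 13, x_{i+1} = (x_i − d_i)/13. The first 3 digits are (1, 8, 5).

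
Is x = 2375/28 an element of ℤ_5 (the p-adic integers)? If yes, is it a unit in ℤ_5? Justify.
x ∈ ℤ_5 but not a unit; v_5(x) = 3 > 0

ℤ_5 = {x ∈ ℚ_5 : v_5(x) ≥ 0} and ℤ_5^× = {x ∈ ℤ_5 : v_5(x) = 0}. Here v_5(2375/28) = v_5(num) − v_5(den) = 3; compare against these criteria.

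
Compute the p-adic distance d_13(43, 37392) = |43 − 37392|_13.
d_13(43, 37392) = 1/2197

Step 1 — x − y = 43 − 37392 = -37349. Step 2 — v_13(-37349) = 3 (factor: -37349 = −(13^3 · 17); the sign does not affect v_p). Step 3 — |x − y|_13 = 13^{-3} = 1/2197.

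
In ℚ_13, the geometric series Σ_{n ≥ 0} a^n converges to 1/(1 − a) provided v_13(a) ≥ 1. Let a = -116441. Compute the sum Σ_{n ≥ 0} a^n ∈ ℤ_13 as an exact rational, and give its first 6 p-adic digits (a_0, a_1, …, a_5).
Σ a^n = 1/(1 − a) = 1/116442;  first 6 digits = (1, 0, 0, 12, 8, 12)

v_13(a) = 3 ≥ 1, so the series converges in ℤ_13 to 1/(1 − a) = 1/(1 − (-116441)) = 1/116442. Expand this rational in ℤ_13: compute digits iteratively via d_i = x_i mod 13, x_{i+1} = (x_i − d_i)/13. The first 6 digits are (1, 0, 0, 12, 8, 12).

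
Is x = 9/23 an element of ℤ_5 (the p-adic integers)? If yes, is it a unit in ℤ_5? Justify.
x ∈ ℤ_5^× (unit); v_5(x) = 0

ℤ_5 = {x ∈ ℚ_5 : v_5(x) ≥ 0} and ℤ_5^× = {x ∈ ℤ_5 : v_5(x) = 0}. Here v_5(9/23) = v_5(num) − v_5(den) = 0; compare against these criteria.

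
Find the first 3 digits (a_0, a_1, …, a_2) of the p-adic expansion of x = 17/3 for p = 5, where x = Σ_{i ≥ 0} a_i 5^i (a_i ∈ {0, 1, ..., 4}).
(a_0, …, a_2) = (4, 2, 3)

v_5(17/3) = 0 (numerator and denominator both coprime to 5), so x ∈ ℤ_5^×. Compute digits iteratively via a_i = x_i mod 5, x_{i+1} = (x_i − a_i)/5, with x_0 = x:
  x_0 = 17/3;  a_0 = 4;  x_1 = (x_0 − 4)/5 = 1/3
  x_1 = 1/3;  a_1 = 2;  x_2 = (x_1 − 2)/5 = -1/3
  x_2 = -1/3;  a_2 = 3;  x_3 = (x_2 − 3)/5 = -2/3
Digits: (4, 2, 3).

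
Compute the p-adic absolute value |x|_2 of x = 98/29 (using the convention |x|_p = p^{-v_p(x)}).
|98/29|_2 = 1/2

Step 1 — compute v_2(x) by factoring powers of 2 out of the numerator and denominator: v_2(98/29) = 1. Step 2 — apply |x|_p = p^{-v_p(x)} = 2^{-1} = 1/2.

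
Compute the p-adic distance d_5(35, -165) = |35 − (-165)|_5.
d_5(35, -165) = 1/25

Step 1 — x − y = 35 − (-165) = 200. Step 2 — v_5(200) = 2 (factor: 200 = (5^2 · 8); the sign does not affect v_p). Step 3 — |x − y|_5 = 5^{-2} = 1/25.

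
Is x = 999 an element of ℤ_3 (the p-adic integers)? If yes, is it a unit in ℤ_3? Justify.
x ∈ ℤ_3 but not a unit; v_3(x) = 3 > 0

ℤ_3 = {x ∈ ℚ_3 : v_3(x) ≥ 0} and ℤ_3^× = {x ∈ ℤ_3 : v_3(x) = 0}. Here v_3(999) = v_3(num) − v_3(den) = 3; compare against these criteria.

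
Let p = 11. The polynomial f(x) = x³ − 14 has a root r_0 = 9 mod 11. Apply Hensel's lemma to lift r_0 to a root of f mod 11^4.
r_3 = 6675 (mod 14641)

Hensel: r_{i+1} = r_i − f(r_i)/f′(r_i) mod 11^{i+2}, where f′(x) = 3x². Iterate:
  r_0 = 9 (mod 11)
  r_1 = 20 (mod 121)
  r_2 = 20 (mod 1331)
  r_3 = 6675 (mod 14641)
Final: r = 6675 with f(r) ≡ 0 mod 11^4.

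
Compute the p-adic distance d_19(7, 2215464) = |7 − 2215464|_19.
d_19(7, 2215464) = 1/130321

Step 1 — x − y = 7 − 2215464 = -2215457. Step 2 — v_19(-2215457) = 4 (factor: -2215457 = −(19^4 · 17); the sign does not affect v_p). Step 3 — |x − y|_19 = 19^{-4} = 1/130321.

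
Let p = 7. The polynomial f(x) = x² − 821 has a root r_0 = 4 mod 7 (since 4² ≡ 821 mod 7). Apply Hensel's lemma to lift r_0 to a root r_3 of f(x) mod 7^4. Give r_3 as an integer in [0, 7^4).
r_3 = 221 (mod 2401)

Hensel's recurrence: r_{i+1} = r_i − f(r_i)·(f′(r_i))^{-1} mod 7^{i+2}, with f′(x) = 2x. Iterate:
  r_0 = 4 (mod 7)
  r_1 = 25 (mod 49)
  r_2 = 221 (mod 343)
  r_3 = 221 (mod 2401)
Final: r_3 = 221, and one checks f(r_3) ≡ 0 mod 7^4.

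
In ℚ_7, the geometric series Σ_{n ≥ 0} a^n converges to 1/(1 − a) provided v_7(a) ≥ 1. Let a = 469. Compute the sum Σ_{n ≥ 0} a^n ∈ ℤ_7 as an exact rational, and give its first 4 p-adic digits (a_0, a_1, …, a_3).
Σ a^n = 1/(1 − a) = -1/468;  first 4 digits = (1, 4, 4, 6)

v_7(a) = 1 ≥ 1, so the series converges in ℤ_7 to 1/(1 − a) = 1/(1 − 469) = -1/468. Expand this rational in ℤ_7: compute digits iteratively via d_i = x_i mod 7, x_{i+1} = (x_i − d_i)/7. The first 4 digits are (1, 4, 4, 6).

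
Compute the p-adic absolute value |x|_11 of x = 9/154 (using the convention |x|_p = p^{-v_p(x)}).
|9/154|_11 = 11

Step 1 — compute v_11(x) by factoring powers of 11 out of the numerator and denominator: v_11(9/154) = -1. Step 2 — apply |x|_p = p^{-v_p(x)} = 11^{1} = 11.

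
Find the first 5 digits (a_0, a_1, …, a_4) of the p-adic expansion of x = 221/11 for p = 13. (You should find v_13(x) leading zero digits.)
(a_0, …, a_4) = (0, 11, 4, 2, 1)

v_13(221/11) = 1, so a_0 = ... = a_0 = 0. Factor out: x = 13^1 · u with u = 17/11 a unit in ℤ_13. Expand u iteratively via a_{v+i} = u_i mod 13, u_{i+1} = (u_i − a_{v+i})/13:
  u_0 = 17/11;  a_1 = 11;  u_1 = (u_0 − 11)/13 = -8/11
  u_1 = -8/11;  a_2 = 4;  u_2 = (u_1 − 4)/13 = -4/11
  u_2 = -4/11;  a_3 = 2;  u_3 = (u_2 − 2)/13 = -2/11
  u_3 = -2/11;  a_4 = 1;  u_4 = (u_3 − 1)/13 = -1/11
Digits: (0, 11, 4, 2, 1).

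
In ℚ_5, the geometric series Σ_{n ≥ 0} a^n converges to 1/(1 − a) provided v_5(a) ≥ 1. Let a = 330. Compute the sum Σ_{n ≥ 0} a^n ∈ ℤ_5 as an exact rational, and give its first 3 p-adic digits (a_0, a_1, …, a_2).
Σ a^n = 1/(1 − a) = -1/329;  first 3 digits = (1, 1, 4)

v_5(a) = 1 ≥ 1, so the series converges in ℤ_5 to 1/(1 − a) = 1/(1 − 330) = -1/329. Expand this rational in ℤ_5: compute digits iteratively via d_i = x_i mod 5, x_{i+1} = (x_i − d_i)/5. The first 3 digits are (1, 1, 4).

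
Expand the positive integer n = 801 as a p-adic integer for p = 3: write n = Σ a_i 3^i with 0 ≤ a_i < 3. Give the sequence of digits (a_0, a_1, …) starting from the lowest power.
(a_0, a_1, …) = (0, 0, 2, 2, 0, 0, 1)

Repeated division by 3 gives the digits low-to-high: 801 = 2·3^2 + 2·3^3 + 1·3^6. Digit sequence: (0, 0, 2, 2, 0, 0, 1).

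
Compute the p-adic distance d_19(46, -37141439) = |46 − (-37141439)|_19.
d_19(46, -37141439) = 1/2476099

Step 1 — x − y = 46 − (-37141439) = 37141485. Step 2 — v_19(37141485) = 5 (factor: 37141485 = (19^5 · 15); the sign does not affect v_p). Step 3 — |x − y|_19 = 19^{-5} = 1/2476099.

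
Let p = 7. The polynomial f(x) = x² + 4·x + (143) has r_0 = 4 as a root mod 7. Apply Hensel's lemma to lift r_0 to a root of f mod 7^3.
r_2 = 116 (mod 343)

Hensel: r_{i+1} = r_i − f(r_i)·(f′(r_i))^{-1} mod 7^{i+2}, f′(x) = 2x + 4. Iterate:
  r_0 = 4 (mod 7)
  r_1 = 18 (mod 49)
  r_2 = 116 (mod 343)
Final: r = 116 satisfies f(r) ≡ 0 mod 7^3.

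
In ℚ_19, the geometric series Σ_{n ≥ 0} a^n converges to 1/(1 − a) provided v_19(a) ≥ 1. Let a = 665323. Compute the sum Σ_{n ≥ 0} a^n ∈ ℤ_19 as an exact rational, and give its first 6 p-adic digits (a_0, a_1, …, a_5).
Σ a^n = 1/(1 − a) = -1/665322;  first 6 digits = (1, 0, 0, 2, 5, 0)

v_19(a) = 3 ≥ 1, so the series converges in ℤ_19 to 1/(1 − a) = 1/(1 − 665323) = -1/665322. Expand this rational in ℤ_19: compute digits iteratively via d_i = x_i mod 19, x_{i+1} = (x_i − d_i)/19. The first 6 digits are (1, 0, 0, 2, 5, 0).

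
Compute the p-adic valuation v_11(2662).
v_11(2662) = 3

v_11(n) is the largest exponent k such that 11^k divides n. Factor out: 2662 = 11^3 · 2. (Sign doesn't affect v_p.) So v_11(2662) = 3.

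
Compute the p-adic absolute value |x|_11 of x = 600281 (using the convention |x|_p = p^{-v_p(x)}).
|600281|_11 = 1/14641

Step 1 — compute v_11(x) by factoring powers of 11 out of the numerator and denominator: v_11(600281) = 4. Step 2 — apply |x|_p = p^{-v_p(x)} = 11^{-4} = 1/14641.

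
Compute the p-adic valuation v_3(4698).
v_3(4698) = 4

v_3(n) is the largest exponent k such that 3^k divides n. Factor out: 4698 = 3^4 · 58. (Sign doesn't affect v_p.) So v_3(4698) = 4.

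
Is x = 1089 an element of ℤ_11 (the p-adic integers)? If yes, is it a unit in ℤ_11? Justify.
x ∈ ℤ_11 but not a unit; v_11(x) = 2 > 0

ℤ_11 = {x ∈ ℚ_11 : v_11(x) ≥ 0} and ℤ_11^× = {x ∈ ℤ_11 : v_11(x) = 0}. Here v_11(1089) = v_11(num) − v_11(den) = 2; compare against these criteria.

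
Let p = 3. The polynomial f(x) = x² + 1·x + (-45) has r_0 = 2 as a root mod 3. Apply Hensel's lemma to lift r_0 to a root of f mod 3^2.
r_1 = 8 (mod 9)

Hensel: r_{i+1} = r_i − f(r_i)·(f′(r_i))^{-1} mod 3^{i+2}, f′(x) = 2x + 1. Iterate:
  r_0 = 2 (mod 3)
  r_1 = 8 (mod 9)
Final: r = 8 satisfies f(r) ≡ 0 mod 3^2.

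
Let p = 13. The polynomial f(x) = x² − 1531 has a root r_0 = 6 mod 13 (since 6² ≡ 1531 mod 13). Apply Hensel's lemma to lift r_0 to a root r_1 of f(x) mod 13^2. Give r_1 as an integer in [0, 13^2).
r_1 = 32 (mod 169)

Hensel's recurrence: r_{i+1} = r_i − f(r_i)·(f′(r_i))^{-1} mod 13^{i+2}, with f′(x) = 2x. Iterate:
  r_0 = 6 (mod 13)
  r_1 = 32 (mod 169)
Final: r_1 = 32, and one checks f(r_1) ≡ 0 mod 13^2.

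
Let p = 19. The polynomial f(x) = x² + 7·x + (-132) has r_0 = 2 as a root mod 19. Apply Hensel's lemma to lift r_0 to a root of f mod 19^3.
r_2 = 2605 (mod 6859)

Hensel: r_{i+1} = r_i − f(r_i)·(f′(r_i))^{-1} mod 19^{i+2}, f′(x) = 2x + 7. Iterate:
  r_0 = 2 (mod 19)
  r_1 = 78 (mod 361)
  r_2 = 2605 (mod 6859)
Final: r = 2605 satisfies f(r) ≡ 0 mod 19^3.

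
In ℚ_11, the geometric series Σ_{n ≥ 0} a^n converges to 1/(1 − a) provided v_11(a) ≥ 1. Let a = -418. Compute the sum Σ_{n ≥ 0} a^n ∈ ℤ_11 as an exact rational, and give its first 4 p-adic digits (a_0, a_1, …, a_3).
Σ a^n = 1/(1 − a) = 1/419;  first 4 digits = (1, 6, 10, 5)

v_11(a) = 1 ≥ 1, so the series converges in ℤ_11 to 1/(1 − a) = 1/(1 − (-418)) = 1/419. Expand this rational in ℤ_11: compute digits iteratively via d_i = x_i mod 11, x_{i+1} = (x_i − d_i)/11. The first 4 digits are (1, 6, 10, 5).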